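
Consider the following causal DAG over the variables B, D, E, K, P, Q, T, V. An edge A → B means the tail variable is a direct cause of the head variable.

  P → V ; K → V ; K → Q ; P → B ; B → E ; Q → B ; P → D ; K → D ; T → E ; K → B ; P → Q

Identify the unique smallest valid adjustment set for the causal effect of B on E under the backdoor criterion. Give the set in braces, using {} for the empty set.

Variables eligible for adjustment (non-descendants of B, excluding B and E): {D, K, P, Q, T, V}.
Backdoor paths from B to E:
  (none)
With no backdoor paths the empty set already satisfies the criterion, and it is trivially minimal.

{}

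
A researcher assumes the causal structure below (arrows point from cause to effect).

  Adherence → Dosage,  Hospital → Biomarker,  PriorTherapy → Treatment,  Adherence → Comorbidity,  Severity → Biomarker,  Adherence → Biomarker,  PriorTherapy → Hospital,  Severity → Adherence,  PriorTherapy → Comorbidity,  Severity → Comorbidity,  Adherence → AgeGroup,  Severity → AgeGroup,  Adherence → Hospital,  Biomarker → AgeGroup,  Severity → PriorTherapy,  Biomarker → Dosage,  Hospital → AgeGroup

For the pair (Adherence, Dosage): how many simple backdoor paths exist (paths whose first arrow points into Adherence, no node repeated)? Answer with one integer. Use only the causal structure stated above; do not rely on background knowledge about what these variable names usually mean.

A backdoor path from Adherence to Dosage is any simple undirected path whose first edge points into Adherence (i.e. leaves Adherence via a parent).
Parents of Adherence: {Severity}.
Enumerating:
  P1: Adherence <- Severity -> PriorTherapy -> Hospital -> Biomarker -> Dosage
  P2: Adherence <- Severity -> PriorTherapy -> Hospital -> AgeGroup <- Biomarker -> Dosage
  P3: Adherence <- Severity -> Biomarker -> Dosage
  P4: Adherence <- Severity -> AgeGroup <- Hospital -> Biomarker -> Dosage
  P5: Adherence <- Severity -> AgeGroup <- Biomarker -> Dosage
  P6: Adherence <- Severity -> Comorbidity <- PriorTherapy -> Hospital -> Biomarker -> Dosage
  P7: Adherence <- Severity -> Comorbidity <- PriorTherapy -> Hospital -> AgeGroup <- Biomarker -> Dosage
That exhausts the simple backdoor paths. Count: 7.

7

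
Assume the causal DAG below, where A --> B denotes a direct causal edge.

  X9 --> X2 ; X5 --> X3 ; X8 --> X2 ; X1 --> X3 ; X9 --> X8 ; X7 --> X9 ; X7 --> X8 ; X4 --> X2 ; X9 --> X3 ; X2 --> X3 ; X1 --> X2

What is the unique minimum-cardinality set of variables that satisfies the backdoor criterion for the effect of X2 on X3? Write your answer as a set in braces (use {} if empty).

Variables eligible for adjustment (non-descendants of X2, excluding X2 and X3): {X1, X4, X5, X7, X8, X9}.
Backdoor paths from X2 to X3:
  P1: X2 <- X9 -> X3
  P2: X2 <- X8 <- X7 -> X9 -> X3
  P3: X2 <- X8 <- X9 -> X3
  P4: X2 <- X1 -> X3
The empty set is not sufficient: P1 (X2 <- X9 -> X3) has no collider blocking it and no conditioned non-collider, so it is open.
Try {X1, X9}:
  P1: blocked at fork node X9 ∈ conditioning set.
  P2: blocked at chain node X9 ∈ conditioning set.
  P3: blocked at fork node X9 ∈ conditioning set.
  P4: blocked at fork node X1 ∈ conditioning set.
{X1, X9} contains no descendant of X2 and blocks every backdoor path.
Every element of {X1, X9} is needed (dropping X1 leaves P4 open; dropping X9 leaves P1 open), so no proper subset is valid.
Among all size-2 subsets of the eligible variables, only {X1, X9} blocks every backdoor path, so it is the unique smallest valid adjustment set.

{X1, X9}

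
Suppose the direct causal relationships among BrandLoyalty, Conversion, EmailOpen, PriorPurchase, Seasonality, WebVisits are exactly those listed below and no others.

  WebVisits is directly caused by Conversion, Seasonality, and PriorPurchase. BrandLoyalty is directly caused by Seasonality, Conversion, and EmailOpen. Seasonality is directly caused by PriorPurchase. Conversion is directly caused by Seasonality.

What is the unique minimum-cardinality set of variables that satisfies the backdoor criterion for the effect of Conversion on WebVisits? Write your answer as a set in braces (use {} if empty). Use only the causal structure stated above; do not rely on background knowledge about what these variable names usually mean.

Variables eligible for adjustment (non-descendants of Conversion, excluding Conversion and WebVisits): {EmailOpen, PriorPurchase, Seasonality}.
Backdoor paths from Conversion to WebVisits:
  P1: Conversion <- Seasonality <- PriorPurchase -> WebVisits
  P2: Conversion <- Seasonality -> WebVisits
The empty set is not sufficient: P1 (Conversion <- Seasonality <- PriorPurchase -> WebVisits) has no collider blocking it and no conditioned non-collider, so it is open.
Try {Seasonality}:
  P1: blocked at chain node Seasonality ∈ conditioning set.
  P2: blocked at fork node Seasonality ∈ conditioning set.
{Seasonality} contains no descendant of Conversion and blocks every backdoor path.
No other singleton works — e.g. {EmailOpen} leaves P1 open — so {Seasonality} is the unique smallest valid adjustment set.

{Seasonality}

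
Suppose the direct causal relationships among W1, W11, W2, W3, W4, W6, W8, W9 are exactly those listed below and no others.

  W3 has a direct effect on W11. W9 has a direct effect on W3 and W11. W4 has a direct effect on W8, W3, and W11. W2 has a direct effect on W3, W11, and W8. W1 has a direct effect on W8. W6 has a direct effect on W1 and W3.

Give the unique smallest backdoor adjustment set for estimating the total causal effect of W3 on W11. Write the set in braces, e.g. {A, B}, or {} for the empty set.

{W2, W4, W9}

Variables eligible for adjustment (non-descendants of W3, excluding W3 and W11): {W1, W2, W4, W6, W8, W9}.
Backdoor paths from W3 to W11:
  P1: W3 <- W6 -> W1 -> W8 <- W2 -> W11
  P2: W3 <- W6 -> W1 -> W8 <- W4 -> W11
  P3: W3 <- W2 -> W11
  P4: W3 <- W2 -> W8 <- W4 -> W11
  P5: W3 <- W4 -> W11
  P6: W3 <- W4 -> W8 <- W2 -> W11
  P7: W3 <- W9 -> W11
The empty set is not sufficient: P3 (W3 <- W2 -> W11) has no collider blocking it and no conditioned non-collider, so it is open.
Try {W2, W4, W9}:
  P1: blocked at collider W8 (neither it nor any descendant is in the conditioning set).
  P2: blocked at collider W8 (neither it nor any descendant is in the conditioning set).
  P3: blocked at fork node W2 ∈ conditioning set.
  P4: blocked at fork node W2 ∈ conditioning set.
  P5: blocked at fork node W4 ∈ conditioning set.
  P6: blocked at fork node W4 ∈ conditioning set.
  P7: blocked at fork node W9 ∈ conditioning set.
{W2, W4, W9} contains no descendant of W3 and blocks every backdoor path.
Every element of {W2, W4, W9} is needed (dropping W2 leaves P3 open; dropping W4 leaves P5 open; dropping W9 leaves P7 open), so no proper subset is valid.
Among all size-3 subsets of the eligible variables, only {W2, W4, W9} blocks every backdoor path, so it is the unique smallest valid adjustment set.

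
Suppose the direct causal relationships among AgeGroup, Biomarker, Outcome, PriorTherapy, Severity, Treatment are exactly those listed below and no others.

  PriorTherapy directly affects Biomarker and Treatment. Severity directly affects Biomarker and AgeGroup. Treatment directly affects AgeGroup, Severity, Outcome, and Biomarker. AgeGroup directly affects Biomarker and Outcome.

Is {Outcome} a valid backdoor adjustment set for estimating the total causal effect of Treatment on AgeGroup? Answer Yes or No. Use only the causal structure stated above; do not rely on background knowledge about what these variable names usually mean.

No

Backdoor paths from Treatment to AgeGroup (paths whose first edge points into Treatment):
  P1: Treatment <- PriorTherapy -> Biomarker <- Severity -> AgeGroup
  P2: Treatment <- PriorTherapy -> Biomarker <- AgeGroup
Condition 1 (no descendant of Treatment in the set): FAILS — Outcome is a descendant of Treatment.
Condition 2 (every backdoor path blocked by {Outcome}):
  P1: blocked at collider Biomarker (neither it nor any descendant is in the conditioning set).
  P2: blocked at collider Biomarker (neither it nor any descendant is in the conditioning set).
{Outcome} does not satisfy the backdoor criterion.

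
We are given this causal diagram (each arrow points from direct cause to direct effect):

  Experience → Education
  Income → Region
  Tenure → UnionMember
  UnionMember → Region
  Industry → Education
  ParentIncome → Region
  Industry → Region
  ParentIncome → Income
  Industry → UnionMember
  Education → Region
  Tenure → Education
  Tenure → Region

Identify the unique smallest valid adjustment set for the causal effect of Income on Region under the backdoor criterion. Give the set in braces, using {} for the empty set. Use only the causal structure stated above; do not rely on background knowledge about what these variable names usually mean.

Variables eligible for adjustment (non-descendants of Income, excluding Income and Region): {Education, Experience, Industry, ParentIncome, Tenure, UnionMember}.
Backdoor paths from Income to Region:
  P1: Income <- ParentIncome -> Region
The empty set is not sufficient: P1 (Income <- ParentIncome -> Region) has no collider blocking it and no conditioned non-collider, so it is open.
Try {ParentIncome}:
  P1: blocked at fork node ParentIncome ∈ conditioning set.
{ParentIncome} contains no descendant of Income and blocks every backdoor path.
No other singleton works — e.g. {Tenure} leaves P1 open — so {ParentIncome} is the unique smallest valid adjustment set.

{ParentIncome}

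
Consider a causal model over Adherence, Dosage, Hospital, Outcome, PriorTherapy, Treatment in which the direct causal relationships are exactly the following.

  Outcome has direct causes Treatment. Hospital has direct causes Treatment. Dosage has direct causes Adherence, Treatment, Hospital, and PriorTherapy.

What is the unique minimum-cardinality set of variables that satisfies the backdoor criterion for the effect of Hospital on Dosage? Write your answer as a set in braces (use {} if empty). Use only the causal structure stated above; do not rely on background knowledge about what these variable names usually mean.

{Treatment}

Variables eligible for adjustment (non-descendants of Hospital, excluding Hospital and Dosage): {Adherence, Outcome, PriorTherapy, Treatment}.
Backdoor paths from Hospital to Dosage:
  P1: Hospital <- Treatment -> Dosage
The empty set is not sufficient: P1 (Hospital <- Treatment -> Dosage) has no collider blocking it and no conditioned non-collider, so it is open.
Try {Treatment}:
  P1: blocked at fork node Treatment ∈ conditioning set.
{Treatment} contains no descendant of Hospital and blocks every backdoor path.
No other singleton works — e.g. {Adherence} leaves P1 open — so {Treatment} is the unique smallest valid adjustment set.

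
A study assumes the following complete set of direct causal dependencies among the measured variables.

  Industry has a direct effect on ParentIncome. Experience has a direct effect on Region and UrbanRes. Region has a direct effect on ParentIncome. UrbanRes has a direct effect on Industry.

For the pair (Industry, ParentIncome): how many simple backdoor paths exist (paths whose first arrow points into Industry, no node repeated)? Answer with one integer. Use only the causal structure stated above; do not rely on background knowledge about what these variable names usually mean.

A backdoor path from Industry to ParentIncome is any simple undirected path whose first edge points into Industry (i.e. leaves Industry via a parent).
Parents of Industry: {UrbanRes}.
Enumerating:
  P1: Industry <- UrbanRes <- Experience -> Region -> ParentIncome
That exhausts the simple backdoor paths. Count: 1.

1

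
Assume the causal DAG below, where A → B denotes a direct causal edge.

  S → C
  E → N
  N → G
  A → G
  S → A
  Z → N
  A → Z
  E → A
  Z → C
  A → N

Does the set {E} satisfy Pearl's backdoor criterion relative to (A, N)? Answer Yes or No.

Yes

Backdoor paths from A to N (paths whose first edge points into A):
  P1: A <- E -> N
  P2: A <- S -> C <- Z -> N
Condition 1 (no descendant of A in the set): holds — descendants of A are {C, G, N, Z}; none are in {E}.
Condition 2 (every backdoor path blocked by {E}):
  P1: blocked at fork node E ∈ conditioning set.
  P2: blocked at collider C (neither it nor any descendant is in the conditioning set).
{E} satisfies the backdoor criterion.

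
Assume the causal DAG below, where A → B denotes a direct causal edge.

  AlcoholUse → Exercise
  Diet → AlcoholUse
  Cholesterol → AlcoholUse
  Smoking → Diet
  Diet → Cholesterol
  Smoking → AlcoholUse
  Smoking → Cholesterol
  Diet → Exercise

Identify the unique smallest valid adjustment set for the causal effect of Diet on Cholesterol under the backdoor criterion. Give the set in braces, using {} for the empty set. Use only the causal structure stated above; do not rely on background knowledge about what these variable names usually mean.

{Smoking}

Variables eligible for adjustment (non-descendants of Diet, excluding Diet and Cholesterol): {Smoking}.
Backdoor paths from Diet to Cholesterol:
  P1: Diet <- Smoking -> Cholesterol
  P2: Diet <- Smoking -> AlcoholUse <- Cholesterol
The empty set is not sufficient: P1 (Diet <- Smoking -> Cholesterol) has no collider blocking it and no conditioned non-collider, so it is open.
Try {Smoking}:
  P1: blocked at fork node Smoking ∈ conditioning set.
  P2: blocked at fork node Smoking ∈ conditioning set.
{Smoking} contains no descendant of Diet and blocks every backdoor path.
{Smoking} is the unique smallest valid adjustment set.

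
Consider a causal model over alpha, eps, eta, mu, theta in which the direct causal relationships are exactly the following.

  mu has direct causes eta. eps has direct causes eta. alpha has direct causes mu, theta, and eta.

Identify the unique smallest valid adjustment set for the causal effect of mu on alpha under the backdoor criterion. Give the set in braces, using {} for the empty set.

{eta}

Variables eligible for adjustment (non-descendants of mu, excluding mu and alpha): {eps, eta, theta}.
Backdoor paths from mu to alpha:
  P1: mu <- eta -> alpha
The empty set is not sufficient: P1 (mu <- eta -> alpha) has no collider blocking it and no conditioned non-collider, so it is open.
Try {eta}:
  P1: blocked at fork node eta ∈ conditioning set.
{eta} contains no descendant of mu and blocks every backdoor path.
No other singleton works — e.g. {eps} leaves P1 open — so {eta} is the unique smallest valid adjustment set.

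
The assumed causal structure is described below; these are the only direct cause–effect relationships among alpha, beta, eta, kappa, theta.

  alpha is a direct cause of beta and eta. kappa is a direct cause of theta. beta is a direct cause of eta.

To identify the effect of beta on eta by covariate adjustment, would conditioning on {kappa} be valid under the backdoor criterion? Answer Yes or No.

No

Backdoor paths from beta to eta (paths whose first edge points into beta):
  P1: beta <- alpha -> eta
Condition 1 (no descendant of beta in the set): holds — descendants of beta are {eta}; none are in {kappa}.
Condition 2 (every backdoor path blocked by {kappa}):
  P1: open — no interior node is in the conditioning set.
{kappa} does not satisfy the backdoor criterion.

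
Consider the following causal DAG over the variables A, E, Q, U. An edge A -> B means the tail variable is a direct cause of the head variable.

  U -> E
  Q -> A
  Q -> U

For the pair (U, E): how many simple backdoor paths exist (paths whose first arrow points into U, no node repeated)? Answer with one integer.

A backdoor path from U to E is any simple undirected path whose first edge points into U (i.e. leaves U via a parent).
Parents of U: {Q}.
No simple path from any parent of U reaches E without revisiting U, so there are no backdoor paths.

0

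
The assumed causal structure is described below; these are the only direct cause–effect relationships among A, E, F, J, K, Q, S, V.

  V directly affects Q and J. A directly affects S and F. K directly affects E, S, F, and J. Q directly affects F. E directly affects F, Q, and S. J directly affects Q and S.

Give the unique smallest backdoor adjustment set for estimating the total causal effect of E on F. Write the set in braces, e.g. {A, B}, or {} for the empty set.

{K}

Variables eligible for adjustment (non-descendants of E, excluding E and F): {A, J, K, V}.
Backdoor paths from E to F:
  P1: E <- K -> J <- V -> Q -> F
  P2: E <- K -> J -> Q -> F
  P3: E <- K -> J -> S <- A -> F
  P4: E <- K -> S <- J <- V -> Q -> F
  P5: E <- K -> S <- J -> Q -> F
  P6: E <- K -> S <- A -> F
  P7: E <- K -> F
The empty set is not sufficient: P2 (E <- K -> J -> Q -> F) has no collider blocking it and no conditioned non-collider, so it is open.
Try {K}:
  P1: blocked at fork node K ∈ conditioning set.
  P2: blocked at fork node K ∈ conditioning set.
  P3: blocked at fork node K ∈ conditioning set.
  P4: blocked at fork node K ∈ conditioning set.
  P5: blocked at fork node K ∈ conditioning set.
  P6: blocked at fork node K ∈ conditioning set.
  P7: blocked at fork node K ∈ conditioning set.
{K} contains no descendant of E and blocks every backdoor path.
No other singleton works — e.g. {V} leaves P2 open — so {K} is the unique smallest valid adjustment set.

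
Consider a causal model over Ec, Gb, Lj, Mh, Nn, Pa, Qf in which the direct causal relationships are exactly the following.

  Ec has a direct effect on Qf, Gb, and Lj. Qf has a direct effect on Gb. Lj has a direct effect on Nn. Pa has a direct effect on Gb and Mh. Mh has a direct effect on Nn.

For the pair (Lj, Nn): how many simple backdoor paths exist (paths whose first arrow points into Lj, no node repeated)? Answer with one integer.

A backdoor path from Lj to Nn is any simple undirected path whose first edge points into Lj (i.e. leaves Lj via a parent).
Parents of Lj: {Ec}.
Enumerating:
  P1: Lj <- Ec -> Qf -> Gb <- Pa -> Mh -> Nn
  P2: Lj <- Ec -> Gb <- Pa -> Mh -> Nn
That exhausts the simple backdoor paths. Count: 2.

2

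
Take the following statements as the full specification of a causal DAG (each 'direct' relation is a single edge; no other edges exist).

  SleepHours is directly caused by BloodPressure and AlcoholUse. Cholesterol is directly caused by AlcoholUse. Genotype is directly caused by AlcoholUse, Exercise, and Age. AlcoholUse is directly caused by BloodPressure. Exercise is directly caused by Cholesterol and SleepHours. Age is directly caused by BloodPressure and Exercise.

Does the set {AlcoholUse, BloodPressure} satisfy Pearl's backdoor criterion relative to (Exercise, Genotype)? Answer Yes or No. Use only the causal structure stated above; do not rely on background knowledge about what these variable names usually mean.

Backdoor paths from Exercise to Genotype (paths whose first edge points into Exercise):
  P1: Exercise <- Cholesterol <- AlcoholUse <- BloodPressure -> Age -> Genotype
  P2: Exercise <- Cholesterol <- AlcoholUse -> SleepHours <- BloodPressure -> Age -> Genotype
  P3: Exercise <- Cholesterol <- AlcoholUse -> Genotype
  P4: Exercise <- SleepHours <- BloodPressure -> AlcoholUse -> Genotype
  P5: Exercise <- SleepHours <- BloodPressure -> Age -> Genotype
  P6: Exercise <- SleepHours <- AlcoholUse <- BloodPressure -> Age -> Genotype
  P7: Exercise <- SleepHours <- AlcoholUse -> Genotype
Condition 1 (no descendant of Exercise in the set): holds — descendants of Exercise are {Age, Genotype}; none are in {AlcoholUse, BloodPressure}.
Condition 2 (every backdoor path blocked by {AlcoholUse, BloodPressure}):
  P1: blocked at chain node AlcoholUse ∈ conditioning set.
  P2: blocked at fork node AlcoholUse ∈ conditioning set.
  P3: blocked at fork node AlcoholUse ∈ conditioning set.
  P4: blocked at fork node BloodPressure ∈ conditioning set.
  P5: blocked at fork node BloodPressure ∈ conditioning set.
  P6: blocked at chain node AlcoholUse ∈ conditioning set.
  P7: blocked at fork node AlcoholUse ∈ conditioning set.
{AlcoholUse, BloodPressure} satisfies the backdoor criterion.

Yes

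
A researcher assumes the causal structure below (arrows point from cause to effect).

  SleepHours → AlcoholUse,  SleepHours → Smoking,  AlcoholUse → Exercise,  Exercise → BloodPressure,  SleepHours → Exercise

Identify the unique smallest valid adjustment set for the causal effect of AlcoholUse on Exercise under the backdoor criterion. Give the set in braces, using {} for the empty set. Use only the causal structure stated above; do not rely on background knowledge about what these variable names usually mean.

Variables eligible for adjustment (non-descendants of AlcoholUse, excluding AlcoholUse and Exercise): {SleepHours, Smoking}.
Backdoor paths from AlcoholUse to Exercise:
  P1: AlcoholUse <- SleepHours -> Exercise
The empty set is not sufficient: P1 (AlcoholUse <- SleepHours -> Exercise) has no collider blocking it and no conditioned non-collider, so it is open.
Try {SleepHours}:
  P1: blocked at fork node SleepHours ∈ conditioning set.
{SleepHours} contains no descendant of AlcoholUse and blocks every backdoor path.
No other singleton works — e.g. {Smoking} leaves P1 open — so {SleepHours} is the unique smallest valid adjustment set.

{SleepHours}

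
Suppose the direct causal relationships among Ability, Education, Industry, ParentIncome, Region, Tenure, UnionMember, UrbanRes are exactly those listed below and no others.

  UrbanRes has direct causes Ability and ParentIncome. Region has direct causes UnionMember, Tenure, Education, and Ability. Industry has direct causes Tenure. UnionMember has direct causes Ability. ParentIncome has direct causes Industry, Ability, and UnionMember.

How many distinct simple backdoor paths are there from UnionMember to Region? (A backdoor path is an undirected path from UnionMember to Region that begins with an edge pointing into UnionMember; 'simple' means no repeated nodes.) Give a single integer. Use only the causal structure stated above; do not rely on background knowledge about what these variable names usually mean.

3

A backdoor path from UnionMember to Region is any simple undirected path whose first edge points into UnionMember (i.e. leaves UnionMember via a parent).
Parents of UnionMember: {Ability}.
Enumerating:
  P1: UnionMember <- Ability -> Region
  P2: UnionMember <- Ability -> ParentIncome <- Industry <- Tenure -> Region
  P3: UnionMember <- Ability -> UrbanRes <- ParentIncome <- Industry <- Tenure -> Region
That exhausts the simple backdoor paths. Count: 3.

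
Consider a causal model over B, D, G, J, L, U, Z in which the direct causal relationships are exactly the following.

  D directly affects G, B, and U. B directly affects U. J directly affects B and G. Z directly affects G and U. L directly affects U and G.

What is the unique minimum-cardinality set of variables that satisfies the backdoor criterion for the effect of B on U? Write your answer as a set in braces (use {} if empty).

Variables eligible for adjustment (non-descendants of B, excluding B and U): {D, G, J, L, Z}.
Backdoor paths from B to U:
  P1: B <- D -> G <- Z -> U
  P2: B <- D -> G <- L -> U
  P3: B <- D -> U
  P4: B <- J -> G <- D -> U
  P5: B <- J -> G <- Z -> U
  P6: B <- J -> G <- L -> U
The empty set is not sufficient: P3 (B <- D -> U) has no collider blocking it and no conditioned non-collider, so it is open.
Try {D}:
  P1: blocked at fork node D ∈ conditioning set.
  P2: blocked at fork node D ∈ conditioning set.
  P3: blocked at fork node D ∈ conditioning set.
  P4: blocked at collider G (neither it nor any descendant is in the conditioning set).
  P5: blocked at collider G (neither it nor any descendant is in the conditioning set).
  P6: blocked at collider G (neither it nor any descendant is in the conditioning set).
{D} contains no descendant of B and blocks every backdoor path.
No other singleton works — e.g. {J} leaves P3 open — so {D} is the unique smallest valid adjustment set.

{D}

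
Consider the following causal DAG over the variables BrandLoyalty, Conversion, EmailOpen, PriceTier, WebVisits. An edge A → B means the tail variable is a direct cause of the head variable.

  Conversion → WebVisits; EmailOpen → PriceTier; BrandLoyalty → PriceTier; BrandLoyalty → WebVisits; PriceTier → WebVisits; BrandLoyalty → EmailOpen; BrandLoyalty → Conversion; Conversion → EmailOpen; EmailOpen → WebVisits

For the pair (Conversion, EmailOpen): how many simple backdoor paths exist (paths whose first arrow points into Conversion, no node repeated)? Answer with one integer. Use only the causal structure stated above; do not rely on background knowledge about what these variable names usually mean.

A backdoor path from Conversion to EmailOpen is any simple undirected path whose first edge points into Conversion (i.e. leaves Conversion via a parent).
Parents of Conversion: {BrandLoyalty}.
Enumerating:
  P1: Conversion <- BrandLoyalty -> EmailOpen
  P2: Conversion <- BrandLoyalty -> PriceTier <- EmailOpen
  P3: Conversion <- BrandLoyalty -> PriceTier -> WebVisits <- EmailOpen
  P4: Conversion <- BrandLoyalty -> WebVisits <- EmailOpen
  P5: Conversion <- BrandLoyalty -> WebVisits <- PriceTier <- EmailOpen
That exhausts the simple backdoor paths. Count: 5.

5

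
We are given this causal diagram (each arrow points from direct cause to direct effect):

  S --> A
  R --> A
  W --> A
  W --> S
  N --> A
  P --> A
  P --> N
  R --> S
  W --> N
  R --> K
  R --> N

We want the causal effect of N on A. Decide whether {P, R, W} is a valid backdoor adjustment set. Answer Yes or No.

Backdoor paths from N to A (paths whose first edge points into N):
  P1: N <- R -> S <- W -> A
  P2: N <- R -> S -> A
  P3: N <- R -> A
  P4: N <- P -> A
  P5: N <- W -> S <- R -> A
  P6: N <- W -> S -> A
  P7: N <- W -> A
Condition 1 (no descendant of N in the set): holds — descendants of N are {A}; none are in {P, R, W}.
Condition 2 (every backdoor path blocked by {P, R, W}):
  P1: blocked at fork node R ∈ conditioning set.
  P2: blocked at fork node R ∈ conditioning set.
  P3: blocked at fork node R ∈ conditioning set.
  P4: blocked at fork node P ∈ conditioning set.
  P5: blocked at fork node W ∈ conditioning set.
  P6: blocked at fork node W ∈ conditioning set.
  P7: blocked at fork node W ∈ conditioning set.
{P, R, W} satisfies the backdoor criterion.

Yes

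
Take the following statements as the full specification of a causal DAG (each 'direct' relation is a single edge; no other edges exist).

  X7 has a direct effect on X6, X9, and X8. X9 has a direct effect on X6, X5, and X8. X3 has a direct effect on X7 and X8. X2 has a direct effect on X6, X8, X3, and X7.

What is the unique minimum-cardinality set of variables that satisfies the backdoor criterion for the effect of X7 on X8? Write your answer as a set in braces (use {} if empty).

{X2, X3}

Variables eligible for adjustment (non-descendants of X7, excluding X7 and X8): {X2, X3}.
Backdoor paths from X7 to X8:
  P1: X7 <- X2 -> X3 -> X8
  P2: X7 <- X2 -> X6 <- X9 -> X8
  P3: X7 <- X2 -> X8
  P4: X7 <- X3 <- X2 -> X6 <- X9 -> X8
  P5: X7 <- X3 <- X2 -> X8
  P6: X7 <- X3 -> X8
The empty set is not sufficient: P1 (X7 <- X2 -> X3 -> X8) has no collider blocking it and no conditioned non-collider, so it is open.
Try {X2, X3}:
  P1: blocked at fork node X2 ∈ conditioning set.
  P2: blocked at fork node X2 ∈ conditioning set.
  P3: blocked at fork node X2 ∈ conditioning set.
  P4: blocked at chain node X3 ∈ conditioning set.
  P5: blocked at chain node X3 ∈ conditioning set.
  P6: blocked at fork node X3 ∈ conditioning set.
{X2, X3} contains no descendant of X7 and blocks every backdoor path.
Every element of {X2, X3} is needed (dropping X2 leaves P3 open; dropping X3 leaves P6 open), so no proper subset is valid.
Among all size-2 subsets of the eligible variables, only {X2, X3} blocks every backdoor path, so it is the unique smallest valid adjustment set.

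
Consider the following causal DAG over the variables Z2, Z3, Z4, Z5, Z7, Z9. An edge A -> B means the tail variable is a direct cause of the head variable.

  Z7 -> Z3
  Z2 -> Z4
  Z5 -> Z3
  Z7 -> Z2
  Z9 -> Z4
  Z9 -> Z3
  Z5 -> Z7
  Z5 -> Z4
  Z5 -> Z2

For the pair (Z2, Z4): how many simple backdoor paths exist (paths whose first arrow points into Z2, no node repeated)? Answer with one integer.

7

A backdoor path from Z2 to Z4 is any simple undirected path whose first edge points into Z2 (i.e. leaves Z2 via a parent).
Parents of Z2: {Z5, Z7}.
Enumerating:
  P1: Z2 <- Z5 -> Z7 -> Z3 <- Z9 -> Z4
  P2: Z2 <- Z5 -> Z4
  P3: Z2 <- Z5 -> Z3 <- Z9 -> Z4
  P4: Z2 <- Z7 <- Z5 -> Z4
  P5: Z2 <- Z7 <- Z5 -> Z3 <- Z9 -> Z4
  P6: Z2 <- Z7 -> Z3 <- Z5 -> Z4
  P7: Z2 <- Z7 -> Z3 <- Z9 -> Z4
That exhausts the simple backdoor paths. Count: 7.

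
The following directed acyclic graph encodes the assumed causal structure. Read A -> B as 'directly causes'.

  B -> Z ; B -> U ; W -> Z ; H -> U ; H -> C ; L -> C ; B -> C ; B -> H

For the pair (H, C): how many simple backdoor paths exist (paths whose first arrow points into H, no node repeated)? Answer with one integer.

A backdoor path from H to C is any simple undirected path whose first edge points into H (i.e. leaves H via a parent).
Parents of H: {B}.
Enumerating:
  P1: H <- B -> C
That exhausts the simple backdoor paths. Count: 1.

1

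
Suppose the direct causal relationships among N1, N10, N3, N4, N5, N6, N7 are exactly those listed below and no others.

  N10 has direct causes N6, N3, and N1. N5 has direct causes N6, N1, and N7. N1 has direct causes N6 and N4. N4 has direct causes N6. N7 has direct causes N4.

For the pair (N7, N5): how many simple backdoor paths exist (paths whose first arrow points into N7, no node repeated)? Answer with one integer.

6

A backdoor path from N7 to N5 is any simple undirected path whose first edge points into N7 (i.e. leaves N7 via a parent).
Parents of N7: {N4}.
Enumerating:
  P1: N7 <- N4 <- N6 -> N1 -> N5
  P2: N7 <- N4 <- N6 -> N10 <- N1 -> N5
  P3: N7 <- N4 <- N6 -> N5
  P4: N7 <- N4 -> N1 <- N6 -> N5
  P5: N7 <- N4 -> N1 -> N10 <- N6 -> N5
  P6: N7 <- N4 -> N1 -> N5
That exhausts the simple backdoor paths. Count: 6.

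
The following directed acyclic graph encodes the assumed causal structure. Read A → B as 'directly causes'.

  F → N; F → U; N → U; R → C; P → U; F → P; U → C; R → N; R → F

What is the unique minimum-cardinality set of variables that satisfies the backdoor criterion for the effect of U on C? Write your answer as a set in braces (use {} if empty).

Variables eligible for adjustment (non-descendants of U, excluding U and C): {F, N, P, R}.
Backdoor paths from U to C:
  P1: U <- F <- R -> C
  P2: U <- F -> N <- R -> C
  P3: U <- P <- F <- R -> C
  P4: U <- P <- F -> N <- R -> C
  P5: U <- N <- R -> C
  P6: U <- N <- F <- R -> C
The empty set is not sufficient: P1 (U <- F <- R -> C) has no collider blocking it and no conditioned non-collider, so it is open.
Try {R}:
  P1: blocked at fork node R ∈ conditioning set.
  P2: blocked at collider N (neither it nor any descendant is in the conditioning set).
  P3: blocked at fork node R ∈ conditioning set.
  P4: blocked at collider N (neither it nor any descendant is in the conditioning set).
  P5: blocked at fork node R ∈ conditioning set.
  P6: blocked at fork node R ∈ conditioning set.
{R} contains no descendant of U and blocks every backdoor path.
No other singleton works — e.g. {F} leaves P5 open — so {R} is the unique smallest valid adjustment set.

{R}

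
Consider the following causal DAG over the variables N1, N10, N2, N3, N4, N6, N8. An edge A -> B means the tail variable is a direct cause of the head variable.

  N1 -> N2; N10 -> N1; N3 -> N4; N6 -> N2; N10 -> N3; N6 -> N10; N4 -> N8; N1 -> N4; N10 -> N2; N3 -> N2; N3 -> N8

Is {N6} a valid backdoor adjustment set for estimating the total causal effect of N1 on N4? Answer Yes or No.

Backdoor paths from N1 to N4 (paths whose first edge points into N1):
  P1: N1 <- N10 <- N6 -> N2 <- N3 -> N4
  P2: N1 <- N10 <- N6 -> N2 <- N3 -> N8 <- N4
  P3: N1 <- N10 -> N3 -> N4
  P4: N1 <- N10 -> N3 -> N8 <- N4
  P5: N1 <- N10 -> N2 <- N3 -> N4
  P6: N1 <- N10 -> N2 <- N3 -> N8 <- N4
Condition 1 (no descendant of N1 in the set): holds — descendants of N1 are {N2, N4, N8}; none are in {N6}.
Condition 2 (every backdoor path blocked by {N6}):
  P1: blocked at fork node N6 ∈ conditioning set.
  P2: blocked at fork node N6 ∈ conditioning set.
  P3: open — no interior node is in the conditioning set.
  P4: blocked at collider N8 (neither it nor any descendant is in the conditioning set).
  P5: blocked at collider N2 (neither it nor any descendant is in the conditioning set).
  P6: blocked at collider N2 (neither it nor any descendant is in the conditioning set).
{N6} does not satisfy the backdoor criterion.

No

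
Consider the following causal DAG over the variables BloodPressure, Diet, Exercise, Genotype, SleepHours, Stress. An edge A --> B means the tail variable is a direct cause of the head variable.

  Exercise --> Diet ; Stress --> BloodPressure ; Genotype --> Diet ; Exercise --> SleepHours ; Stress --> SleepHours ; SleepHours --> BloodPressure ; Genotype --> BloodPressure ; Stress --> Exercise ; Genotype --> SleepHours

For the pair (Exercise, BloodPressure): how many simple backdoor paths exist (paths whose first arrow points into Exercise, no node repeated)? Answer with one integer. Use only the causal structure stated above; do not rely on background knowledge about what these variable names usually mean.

A backdoor path from Exercise to BloodPressure is any simple undirected path whose first edge points into Exercise (i.e. leaves Exercise via a parent).
Parents of Exercise: {Stress}.
Enumerating:
  P1: Exercise <- Stress -> SleepHours <- Genotype -> BloodPressure
  P2: Exercise <- Stress -> SleepHours -> BloodPressure
  P3: Exercise <- Stress -> BloodPressure
That exhausts the simple backdoor paths. Count: 3.

3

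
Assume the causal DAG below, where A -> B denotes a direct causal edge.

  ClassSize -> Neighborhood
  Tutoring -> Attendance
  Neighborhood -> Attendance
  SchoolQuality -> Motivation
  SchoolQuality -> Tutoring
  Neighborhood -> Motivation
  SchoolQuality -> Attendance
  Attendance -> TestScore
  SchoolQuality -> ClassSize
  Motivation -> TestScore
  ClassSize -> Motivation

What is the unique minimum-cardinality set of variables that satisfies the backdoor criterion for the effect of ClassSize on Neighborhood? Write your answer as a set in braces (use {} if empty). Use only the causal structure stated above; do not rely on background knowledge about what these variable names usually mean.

{}

Variables eligible for adjustment (non-descendants of ClassSize, excluding ClassSize and Neighborhood): {SchoolQuality, Tutoring}.
Backdoor paths from ClassSize to Neighborhood:
  P1: ClassSize <- SchoolQuality -> Tutoring -> Attendance <- Neighborhood
  P2: ClassSize <- SchoolQuality -> Tutoring -> Attendance -> TestScore <- Motivation <- Neighborhood
  P3: ClassSize <- SchoolQuality -> Attendance <- Neighborhood
  P4: ClassSize <- SchoolQuality -> Attendance -> TestScore <- Motivation <- Neighborhood
  P5: ClassSize <- SchoolQuality -> Motivation <- Neighborhood
  P6: ClassSize <- SchoolQuality -> Motivation -> TestScore <- Attendance <- Neighborhood
Each backdoor path contains an unconditioned collider, so every path is already blocked with the empty conditioning set:
  P1: blocked at collider Attendance (neither it nor any descendant is in the conditioning set).
  P2: blocked at collider TestScore (neither it nor any descendant is in the conditioning set).
  P3: blocked at collider Attendance (neither it nor any descendant is in the conditioning set).
  P4: blocked at collider TestScore (neither it nor any descendant is in the conditioning set).
  P5: blocked at collider Motivation (neither it nor any descendant is in the conditioning set).
  P6: blocked at collider TestScore (neither it nor any descendant is in the conditioning set).
The empty set is therefore the unique smallest valid set.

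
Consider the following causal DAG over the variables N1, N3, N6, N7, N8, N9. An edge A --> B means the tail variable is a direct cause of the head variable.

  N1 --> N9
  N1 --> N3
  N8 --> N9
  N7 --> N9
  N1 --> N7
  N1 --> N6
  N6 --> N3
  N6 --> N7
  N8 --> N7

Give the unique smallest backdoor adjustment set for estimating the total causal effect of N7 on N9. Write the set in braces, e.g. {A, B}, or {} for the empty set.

{N1, N8}

Variables eligible for adjustment (non-descendants of N7, excluding N7 and N9): {N1, N3, N6, N8}.
Backdoor paths from N7 to N9:
  P1: N7 <- N1 -> N9
  P2: N7 <- N6 <- N1 -> N9
  P3: N7 <- N6 -> N3 <- N1 -> N9
  P4: N7 <- N8 -> N9
The empty set is not sufficient: P1 (N7 <- N1 -> N9) has no collider blocking it and no conditioned non-collider, so it is open.
Try {N1, N8}:
  P1: blocked at fork node N1 ∈ conditioning set.
  P2: blocked at fork node N1 ∈ conditioning set.
  P3: blocked at collider N3 (neither it nor any descendant is in the conditioning set).
  P4: blocked at fork node N8 ∈ conditioning set.
{N1, N8} contains no descendant of N7 and blocks every backdoor path.
Every element of {N1, N8} is needed (dropping N1 leaves P1 open; dropping N8 leaves P4 open), so no proper subset is valid.
Among all size-2 subsets of the eligible variables, only {N1, N8} blocks every backdoor path, so it is the unique smallest valid adjustment set.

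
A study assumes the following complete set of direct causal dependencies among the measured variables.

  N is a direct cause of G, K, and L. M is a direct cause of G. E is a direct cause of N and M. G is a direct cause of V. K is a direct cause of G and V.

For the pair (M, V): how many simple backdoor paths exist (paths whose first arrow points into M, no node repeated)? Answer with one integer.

A backdoor path from M to V is any simple undirected path whose first edge points into M (i.e. leaves M via a parent).
Parents of M: {E}.
Enumerating:
  P1: M <- E -> N -> K -> G -> V
  P2: M <- E -> N -> K -> V
  P3: M <- E -> N -> G <- K -> V
  P4: M <- E -> N -> G -> V
That exhausts the simple backdoor paths. Count: 4.

4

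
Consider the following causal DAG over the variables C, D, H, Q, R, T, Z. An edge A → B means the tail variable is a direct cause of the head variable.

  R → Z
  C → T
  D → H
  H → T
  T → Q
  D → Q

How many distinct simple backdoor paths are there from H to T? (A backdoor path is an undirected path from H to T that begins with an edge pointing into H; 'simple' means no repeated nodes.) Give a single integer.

A backdoor path from H to T is any simple undirected path whose first edge points into H (i.e. leaves H via a parent).
Parents of H: {D}.
Enumerating:
  P1: H <- D -> Q <- T
That exhausts the simple backdoor paths. Count: 1.

1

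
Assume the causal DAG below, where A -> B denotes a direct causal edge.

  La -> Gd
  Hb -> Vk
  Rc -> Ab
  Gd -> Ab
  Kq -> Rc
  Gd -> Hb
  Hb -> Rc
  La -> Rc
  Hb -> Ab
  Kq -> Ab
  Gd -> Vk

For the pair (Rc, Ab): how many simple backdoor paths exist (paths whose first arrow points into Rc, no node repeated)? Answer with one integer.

7

A backdoor path from Rc to Ab is any simple undirected path whose first edge points into Rc (i.e. leaves Rc via a parent).
Parents of Rc: {Hb, Kq, La}.
Enumerating:
  P1: Rc <- La -> Gd -> Hb -> Ab
  P2: Rc <- La -> Gd -> Vk <- Hb -> Ab
  P3: Rc <- La -> Gd -> Ab
  P4: Rc <- Kq -> Ab
  P5: Rc <- Hb <- Gd -> Ab
  P6: Rc <- Hb -> Vk <- Gd -> Ab
  P7: Rc <- Hb -> Ab
That exhausts the simple backdoor paths. Count: 7.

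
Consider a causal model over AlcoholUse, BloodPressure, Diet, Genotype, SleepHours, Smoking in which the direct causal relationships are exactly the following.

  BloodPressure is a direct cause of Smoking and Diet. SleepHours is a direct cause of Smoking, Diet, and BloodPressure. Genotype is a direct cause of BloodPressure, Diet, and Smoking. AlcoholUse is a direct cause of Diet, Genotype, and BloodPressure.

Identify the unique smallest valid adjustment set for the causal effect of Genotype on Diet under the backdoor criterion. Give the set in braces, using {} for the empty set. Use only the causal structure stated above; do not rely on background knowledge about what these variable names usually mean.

Variables eligible for adjustment (non-descendants of Genotype, excluding Genotype and Diet): {AlcoholUse, SleepHours}.
Backdoor paths from Genotype to Diet:
  P1: Genotype <- AlcoholUse -> BloodPressure <- SleepHours -> Diet
  P2: Genotype <- AlcoholUse -> BloodPressure -> Diet
  P3: Genotype <- AlcoholUse -> BloodPressure -> Smoking <- SleepHours -> Diet
  P4: Genotype <- AlcoholUse -> Diet
The empty set is not sufficient: P2 (Genotype <- AlcoholUse -> BloodPressure -> Diet) has no collider blocking it and no conditioned non-collider, so it is open.
Try {AlcoholUse}:
  P1: blocked at fork node AlcoholUse ∈ conditioning set.
  P2: blocked at fork node AlcoholUse ∈ conditioning set.
  P3: blocked at fork node AlcoholUse ∈ conditioning set.
  P4: blocked at fork node AlcoholUse ∈ conditioning set.
{AlcoholUse} contains no descendant of Genotype and blocks every backdoor path.
No other singleton works — e.g. {SleepHours} leaves P2 open — so {AlcoholUse} is the unique smallest valid adjustment set.

{AlcoholUse}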